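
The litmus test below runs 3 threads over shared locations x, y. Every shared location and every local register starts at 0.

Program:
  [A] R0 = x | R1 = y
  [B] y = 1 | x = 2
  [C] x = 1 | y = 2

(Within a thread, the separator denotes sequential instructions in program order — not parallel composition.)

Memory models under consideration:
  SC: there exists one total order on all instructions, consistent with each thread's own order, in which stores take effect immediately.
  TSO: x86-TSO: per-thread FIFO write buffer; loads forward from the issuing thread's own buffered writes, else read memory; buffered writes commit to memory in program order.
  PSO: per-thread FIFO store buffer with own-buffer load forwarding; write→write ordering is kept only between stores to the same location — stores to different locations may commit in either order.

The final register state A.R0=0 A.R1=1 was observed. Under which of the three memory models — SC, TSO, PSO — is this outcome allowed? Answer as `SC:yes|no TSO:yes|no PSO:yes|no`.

outcome vector order: (A.R0,A.R1)
under SC → 00 01 02 10 11 12 21 22
under TSO → 00 01 02 10 11 12 21 22
under PSO → 00 01 02 10 11 12 20 21 22
target 01 ∈ {SC,TSO,PSO}

SC:yes TSO:yes PSO:yes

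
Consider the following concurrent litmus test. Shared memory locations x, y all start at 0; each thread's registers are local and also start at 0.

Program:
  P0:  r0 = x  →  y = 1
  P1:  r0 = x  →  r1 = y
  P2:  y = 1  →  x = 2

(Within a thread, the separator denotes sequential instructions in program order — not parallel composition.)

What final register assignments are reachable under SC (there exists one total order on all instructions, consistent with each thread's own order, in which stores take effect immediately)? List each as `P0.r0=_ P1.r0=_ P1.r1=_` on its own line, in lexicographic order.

P0.r0=0 P1.r0=0 P1.r1=0
P0.r0=0 P1.r0=0 P1.r1=1
P0.r0=0 P1.r0=2 P1.r1=1
P0.r0=2 P1.r0=0 P1.r1=0
P0.r0=2 P1.r0=0 P1.r1=1
P0.r0=2 P1.r0=2 P1.r1=1

outcome vector order: (P0.r0,P1.r0,P1.r1)
|SC outcomes| = 6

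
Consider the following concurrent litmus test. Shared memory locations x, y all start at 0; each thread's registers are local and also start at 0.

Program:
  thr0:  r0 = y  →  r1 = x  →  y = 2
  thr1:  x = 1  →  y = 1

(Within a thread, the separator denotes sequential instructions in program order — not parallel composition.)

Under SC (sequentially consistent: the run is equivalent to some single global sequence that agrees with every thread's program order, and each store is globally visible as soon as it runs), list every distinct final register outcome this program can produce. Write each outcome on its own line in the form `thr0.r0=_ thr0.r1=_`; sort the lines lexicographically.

thr0.r0=0 thr0.r1=0
thr0.r0=0 thr0.r1=1
thr0.r0=1 thr0.r1=1

outcome vector order: (thr0.r0,thr0.r1)
|SC outcomes| = 3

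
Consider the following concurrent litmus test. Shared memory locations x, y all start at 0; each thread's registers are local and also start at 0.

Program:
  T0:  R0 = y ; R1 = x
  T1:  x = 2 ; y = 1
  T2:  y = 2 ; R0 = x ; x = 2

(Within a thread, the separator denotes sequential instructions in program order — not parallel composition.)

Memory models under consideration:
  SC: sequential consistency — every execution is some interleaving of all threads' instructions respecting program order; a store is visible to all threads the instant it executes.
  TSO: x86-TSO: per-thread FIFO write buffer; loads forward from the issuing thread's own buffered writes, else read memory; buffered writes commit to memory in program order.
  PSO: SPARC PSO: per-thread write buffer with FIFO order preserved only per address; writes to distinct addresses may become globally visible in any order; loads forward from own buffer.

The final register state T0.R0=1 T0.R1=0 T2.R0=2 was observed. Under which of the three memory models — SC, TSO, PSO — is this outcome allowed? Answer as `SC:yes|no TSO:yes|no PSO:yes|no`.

outcome vector order: (T0.R0,T0.R1,T2.R0)
[SC] allowed = {(0,0,0), (0,0,2), (0,2,0), (0,2,2), (1,2,0), (1,2,2), (2,0,0), (2,0,2), (2,2,0), (2,2,2)}
[TSO] allowed = {(0,0,0), (0,0,2), (0,2,0), (0,2,2), (1,2,0), (1,2,2), (2,0,0), (2,0,2), (2,2,0), (2,2,2)}
[PSO] allowed = {(0,0,0), (0,0,2), (0,2,0), (0,2,2), (1,0,0), (1,0,2), (1,2,0), (1,2,2), (2,0,0), (2,0,2), (2,2,0), (2,2,2)}
target (1,0,2) ∈ {PSO}

SC:no TSO:no PSO:yes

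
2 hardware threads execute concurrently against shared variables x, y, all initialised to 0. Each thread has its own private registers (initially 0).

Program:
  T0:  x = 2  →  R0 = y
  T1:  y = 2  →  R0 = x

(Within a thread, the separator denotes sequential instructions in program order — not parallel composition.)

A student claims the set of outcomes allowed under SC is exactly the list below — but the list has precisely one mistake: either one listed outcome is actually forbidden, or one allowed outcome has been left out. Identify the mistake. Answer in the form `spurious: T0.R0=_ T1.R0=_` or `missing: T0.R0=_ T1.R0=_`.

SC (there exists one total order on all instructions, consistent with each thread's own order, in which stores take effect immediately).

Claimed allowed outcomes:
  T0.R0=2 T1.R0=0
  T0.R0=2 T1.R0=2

missing: T0.R0=0 T1.R0=2

outcome vector order: (T0.R0,T1.R0)
[SC] allowed = {0/2, 2/0, 2/2}
SC∖claimed = {0/2}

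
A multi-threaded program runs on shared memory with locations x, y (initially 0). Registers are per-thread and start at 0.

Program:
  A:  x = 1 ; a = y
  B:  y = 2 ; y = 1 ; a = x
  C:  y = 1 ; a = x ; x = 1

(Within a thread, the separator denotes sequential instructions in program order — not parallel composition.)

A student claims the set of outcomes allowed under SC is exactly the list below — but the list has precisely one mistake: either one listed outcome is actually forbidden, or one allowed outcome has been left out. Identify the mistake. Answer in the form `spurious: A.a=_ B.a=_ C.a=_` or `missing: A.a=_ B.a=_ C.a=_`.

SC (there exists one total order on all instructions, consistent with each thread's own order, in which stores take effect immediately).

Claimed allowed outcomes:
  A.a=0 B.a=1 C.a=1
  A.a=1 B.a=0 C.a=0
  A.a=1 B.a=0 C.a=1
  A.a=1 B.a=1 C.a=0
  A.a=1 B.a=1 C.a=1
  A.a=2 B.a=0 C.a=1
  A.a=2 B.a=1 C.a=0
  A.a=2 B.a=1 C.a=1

spurious: A.a=2 B.a=0 C.a=1

outcome vector order: (A.a,B.a,C.a)
SC (7): (0,1,1); (1,0,0); (1,0,1); (1,1,0); (1,1,1); (2,1,0); (2,1,1)
claimed∖SC = {(2,0,1)}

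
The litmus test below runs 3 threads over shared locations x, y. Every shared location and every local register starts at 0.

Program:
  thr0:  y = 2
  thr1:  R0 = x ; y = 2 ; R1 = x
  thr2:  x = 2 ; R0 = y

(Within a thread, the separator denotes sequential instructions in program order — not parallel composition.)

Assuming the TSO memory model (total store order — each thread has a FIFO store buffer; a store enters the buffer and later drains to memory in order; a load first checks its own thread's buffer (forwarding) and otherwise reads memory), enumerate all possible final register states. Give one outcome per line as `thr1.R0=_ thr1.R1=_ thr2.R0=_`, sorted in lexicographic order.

thr1.R0=0 thr1.R1=0 thr2.R0=0
thr1.R0=0 thr1.R1=0 thr2.R0=2
thr1.R0=0 thr1.R1=2 thr2.R0=0
thr1.R0=0 thr1.R1=2 thr2.R0=2
thr1.R0=2 thr1.R1=2 thr2.R0=0
thr1.R0=2 thr1.R1=2 thr2.R0=2

outcome vector order: (thr1.R0,thr1.R1,thr2.R0)
|TSO outcomes| = 6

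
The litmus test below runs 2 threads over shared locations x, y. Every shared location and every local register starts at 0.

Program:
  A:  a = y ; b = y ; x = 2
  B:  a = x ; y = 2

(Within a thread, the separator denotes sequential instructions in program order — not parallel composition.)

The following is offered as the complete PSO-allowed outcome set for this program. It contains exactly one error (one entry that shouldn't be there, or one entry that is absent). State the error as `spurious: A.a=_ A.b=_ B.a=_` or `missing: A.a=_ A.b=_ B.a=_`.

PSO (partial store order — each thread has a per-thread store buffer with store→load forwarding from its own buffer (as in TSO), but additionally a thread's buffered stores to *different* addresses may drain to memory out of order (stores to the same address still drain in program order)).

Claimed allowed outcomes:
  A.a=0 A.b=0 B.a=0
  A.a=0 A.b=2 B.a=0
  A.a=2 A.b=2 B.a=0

missing: A.a=0 A.b=0 B.a=2

outcome vector order: (A.a,A.b,B.a)
under PSO → <0 0 0>, <0 0 2>, <0 2 0>, <2 2 0>
PSO∖claimed = {<0 0 2>}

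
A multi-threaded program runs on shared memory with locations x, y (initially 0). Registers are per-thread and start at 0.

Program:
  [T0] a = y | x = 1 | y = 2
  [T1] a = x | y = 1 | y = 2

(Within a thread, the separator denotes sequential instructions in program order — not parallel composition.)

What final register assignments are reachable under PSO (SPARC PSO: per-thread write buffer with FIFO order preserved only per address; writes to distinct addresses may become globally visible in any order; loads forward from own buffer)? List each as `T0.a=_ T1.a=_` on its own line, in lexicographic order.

T0.a=0 T1.a=0
T0.a=0 T1.a=1
T0.a=1 T1.a=0
T0.a=2 T1.a=0

outcome vector order: (T0.a,T1.a)
|PSO outcomes| = 4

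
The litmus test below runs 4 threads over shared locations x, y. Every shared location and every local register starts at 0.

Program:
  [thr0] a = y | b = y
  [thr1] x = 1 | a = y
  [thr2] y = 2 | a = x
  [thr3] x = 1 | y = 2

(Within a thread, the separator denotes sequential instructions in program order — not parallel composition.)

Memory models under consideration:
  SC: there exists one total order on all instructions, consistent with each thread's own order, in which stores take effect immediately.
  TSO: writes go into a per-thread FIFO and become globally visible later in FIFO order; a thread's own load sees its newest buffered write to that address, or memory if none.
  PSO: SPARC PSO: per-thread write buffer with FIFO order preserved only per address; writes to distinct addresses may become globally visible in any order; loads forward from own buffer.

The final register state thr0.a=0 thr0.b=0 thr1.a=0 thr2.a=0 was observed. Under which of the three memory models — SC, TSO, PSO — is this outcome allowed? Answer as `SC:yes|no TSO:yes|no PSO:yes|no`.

SC:no TSO:yes PSO:yes

outcome vector order: (thr0.a,thr0.b,thr1.a,thr2.a)
under SC → 0/0/0/1 0/0/2/0 0/0/2/1 0/2/0/1 0/2/2/0 0/2/2/1 2/2/0/1 2/2/2/0 2/2/2/1
under TSO → 0/0/0/0 0/0/0/1 0/0/2/0 0/0/2/1 0/2/0/0 0/2/0/1 0/2/2/0 0/2/2/1 2/2/0/0 2/2/0/1 2/2/2/0 2/2/2/1
under PSO → 0/0/0/0 0/0/0/1 0/0/2/0 0/0/2/1 0/2/0/0 0/2/0/1 0/2/2/0 0/2/2/1 2/2/0/0 2/2/0/1 2/2/2/0 2/2/2/1
target 0/0/0/0 ∈ {TSO,PSO}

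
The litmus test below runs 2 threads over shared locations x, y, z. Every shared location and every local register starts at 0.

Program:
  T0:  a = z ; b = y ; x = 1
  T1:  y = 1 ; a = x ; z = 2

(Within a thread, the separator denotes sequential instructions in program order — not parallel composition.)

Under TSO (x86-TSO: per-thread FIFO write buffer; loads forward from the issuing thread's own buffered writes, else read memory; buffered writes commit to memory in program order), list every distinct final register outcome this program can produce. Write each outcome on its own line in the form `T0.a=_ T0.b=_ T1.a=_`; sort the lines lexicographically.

outcome vector order: (T0.a,T0.b,T1.a)
|TSO outcomes| = 5

T0.a=0 T0.b=0 T1.a=0
T0.a=0 T0.b=0 T1.a=1
T0.a=0 T0.b=1 T1.a=0
T0.a=0 T0.b=1 T1.a=1
T0.a=2 T0.b=1 T1.a=0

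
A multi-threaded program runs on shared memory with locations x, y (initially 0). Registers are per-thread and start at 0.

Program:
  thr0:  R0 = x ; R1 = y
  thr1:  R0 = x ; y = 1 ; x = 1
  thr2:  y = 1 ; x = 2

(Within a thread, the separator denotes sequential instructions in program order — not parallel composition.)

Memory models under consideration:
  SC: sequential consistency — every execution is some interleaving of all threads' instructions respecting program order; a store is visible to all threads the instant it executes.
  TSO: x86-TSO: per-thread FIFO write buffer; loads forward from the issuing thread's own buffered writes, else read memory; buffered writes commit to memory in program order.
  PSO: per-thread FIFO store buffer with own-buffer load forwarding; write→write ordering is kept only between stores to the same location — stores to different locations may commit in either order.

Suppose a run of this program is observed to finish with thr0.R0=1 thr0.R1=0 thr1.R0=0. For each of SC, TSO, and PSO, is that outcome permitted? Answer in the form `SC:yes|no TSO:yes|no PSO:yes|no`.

outcome vector order: (thr0.R0,thr0.R1,thr1.R0)
[SC] allowed = {000, 002, 010, 012, 110, 112, 210, 212}
[TSO] allowed = {000, 002, 010, 012, 110, 112, 210, 212}
[PSO] allowed = {000, 002, 010, 012, 100, 102, 110, 112, 200, 202, 210, 212}
target 100 ∈ {PSO}

SC:no TSO:no PSO:yes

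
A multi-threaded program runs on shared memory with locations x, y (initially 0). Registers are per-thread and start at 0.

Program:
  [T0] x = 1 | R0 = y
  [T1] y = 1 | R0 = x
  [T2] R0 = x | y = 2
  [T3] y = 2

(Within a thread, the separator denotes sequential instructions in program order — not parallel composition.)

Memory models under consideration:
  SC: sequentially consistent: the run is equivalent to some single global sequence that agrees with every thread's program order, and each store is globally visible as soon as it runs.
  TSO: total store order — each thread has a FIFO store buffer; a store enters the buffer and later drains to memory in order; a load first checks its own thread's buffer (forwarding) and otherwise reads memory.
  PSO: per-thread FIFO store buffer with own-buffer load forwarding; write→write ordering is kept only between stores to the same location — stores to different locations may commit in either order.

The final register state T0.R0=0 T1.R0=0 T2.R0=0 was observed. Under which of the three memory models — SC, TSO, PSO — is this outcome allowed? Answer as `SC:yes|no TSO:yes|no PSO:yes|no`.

SC:no TSO:yes PSO:yes

outcome vector order: (T0.R0,T1.R0,T2.R0)
SC: 10 outcomes — {(0,1,0), (0,1,1), (1,0,0), (1,0,1), (1,1,0), (1,1,1), (2,0,0), (2,0,1), (2,1,0), (2,1,1)}
TSO: 12 outcomes — {(0,0,0), (0,0,1), (0,1,0), (0,1,1), (1,0,0), (1,0,1), (1,1,0), (1,1,1), (2,0,0), (2,0,1), (2,1,0), (2,1,1)}
PSO: 12 outcomes — {(0,0,0), (0,0,1), (0,1,0), (0,1,1), (1,0,0), (1,0,1), (1,1,0), (1,1,1), (2,0,0), (2,0,1), (2,1,0), (2,1,1)}
target (0,0,0) ∈ {TSO,PSO}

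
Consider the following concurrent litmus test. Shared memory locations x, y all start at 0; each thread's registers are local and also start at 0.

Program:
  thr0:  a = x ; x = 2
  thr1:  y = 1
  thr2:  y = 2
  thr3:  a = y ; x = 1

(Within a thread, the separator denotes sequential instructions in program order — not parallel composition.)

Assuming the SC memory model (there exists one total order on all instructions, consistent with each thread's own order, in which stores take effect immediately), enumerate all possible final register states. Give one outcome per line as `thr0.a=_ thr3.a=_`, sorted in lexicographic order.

outcome vector order: (thr0.a,thr3.a)
|SC outcomes| = 6

thr0.a=0 thr3.a=0
thr0.a=0 thr3.a=1
thr0.a=0 thr3.a=2
thr0.a=1 thr3.a=0
thr0.a=1 thr3.a=1
thr0.a=1 thr3.a=2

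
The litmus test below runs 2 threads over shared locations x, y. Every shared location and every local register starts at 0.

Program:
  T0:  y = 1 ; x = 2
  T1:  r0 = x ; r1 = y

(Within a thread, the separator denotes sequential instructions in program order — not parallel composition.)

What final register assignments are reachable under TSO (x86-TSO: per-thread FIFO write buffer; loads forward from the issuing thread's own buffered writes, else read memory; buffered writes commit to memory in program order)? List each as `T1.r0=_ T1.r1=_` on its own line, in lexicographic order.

outcome vector order: (T1.r0,T1.r1)
|TSO outcomes| = 3

T1.r0=0 T1.r1=0
T1.r0=0 T1.r1=1
T1.r0=2 T1.r1=1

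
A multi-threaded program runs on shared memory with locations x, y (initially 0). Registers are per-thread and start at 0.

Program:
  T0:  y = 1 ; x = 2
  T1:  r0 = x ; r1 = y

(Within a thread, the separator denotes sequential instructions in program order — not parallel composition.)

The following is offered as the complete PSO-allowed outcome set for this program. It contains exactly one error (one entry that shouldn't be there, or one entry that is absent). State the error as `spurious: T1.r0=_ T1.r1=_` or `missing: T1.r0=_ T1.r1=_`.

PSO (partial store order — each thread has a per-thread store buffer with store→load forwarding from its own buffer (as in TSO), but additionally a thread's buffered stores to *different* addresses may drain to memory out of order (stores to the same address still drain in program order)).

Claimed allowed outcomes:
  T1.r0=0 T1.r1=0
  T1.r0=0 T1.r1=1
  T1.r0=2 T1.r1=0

missing: T1.r0=2 T1.r1=1

outcome vector order: (T1.r0,T1.r1)
under PSO → <0 0>, <0 1>, <2 0>, <2 1>
PSO∖claimed = {<2 1>}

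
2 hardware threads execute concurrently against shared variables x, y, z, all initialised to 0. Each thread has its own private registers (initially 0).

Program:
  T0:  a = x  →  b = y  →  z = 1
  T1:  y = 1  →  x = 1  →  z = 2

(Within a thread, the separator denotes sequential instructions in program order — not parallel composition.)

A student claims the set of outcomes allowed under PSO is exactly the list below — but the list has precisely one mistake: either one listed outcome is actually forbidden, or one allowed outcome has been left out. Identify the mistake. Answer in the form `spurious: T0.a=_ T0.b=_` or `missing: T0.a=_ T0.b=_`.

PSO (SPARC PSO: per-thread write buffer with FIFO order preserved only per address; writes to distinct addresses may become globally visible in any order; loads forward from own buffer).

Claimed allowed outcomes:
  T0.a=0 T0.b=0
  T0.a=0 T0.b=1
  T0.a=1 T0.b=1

missing: T0.a=1 T0.b=0

outcome vector order: (T0.a,T0.b)
[PSO] allowed = {00; 01; 10; 11}
PSO∖claimed = {10}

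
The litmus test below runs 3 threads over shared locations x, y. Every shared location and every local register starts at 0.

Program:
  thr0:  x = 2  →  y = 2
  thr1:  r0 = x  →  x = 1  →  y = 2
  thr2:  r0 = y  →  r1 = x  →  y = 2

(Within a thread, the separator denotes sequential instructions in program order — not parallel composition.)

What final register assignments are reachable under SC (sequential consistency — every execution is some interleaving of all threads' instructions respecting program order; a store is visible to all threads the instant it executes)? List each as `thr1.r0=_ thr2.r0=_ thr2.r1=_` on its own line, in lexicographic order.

thr1.r0=0 thr2.r0=0 thr2.r1=0
thr1.r0=0 thr2.r0=0 thr2.r1=1
thr1.r0=0 thr2.r0=0 thr2.r1=2
thr1.r0=0 thr2.r0=2 thr2.r1=1
thr1.r0=0 thr2.r0=2 thr2.r1=2
thr1.r0=2 thr2.r0=0 thr2.r1=0
thr1.r0=2 thr2.r0=0 thr2.r1=1
thr1.r0=2 thr2.r0=0 thr2.r1=2
thr1.r0=2 thr2.r0=2 thr2.r1=1
thr1.r0=2 thr2.r0=2 thr2.r1=2

outcome vector order: (thr1.r0,thr2.r0,thr2.r1)
|SC outcomes| = 10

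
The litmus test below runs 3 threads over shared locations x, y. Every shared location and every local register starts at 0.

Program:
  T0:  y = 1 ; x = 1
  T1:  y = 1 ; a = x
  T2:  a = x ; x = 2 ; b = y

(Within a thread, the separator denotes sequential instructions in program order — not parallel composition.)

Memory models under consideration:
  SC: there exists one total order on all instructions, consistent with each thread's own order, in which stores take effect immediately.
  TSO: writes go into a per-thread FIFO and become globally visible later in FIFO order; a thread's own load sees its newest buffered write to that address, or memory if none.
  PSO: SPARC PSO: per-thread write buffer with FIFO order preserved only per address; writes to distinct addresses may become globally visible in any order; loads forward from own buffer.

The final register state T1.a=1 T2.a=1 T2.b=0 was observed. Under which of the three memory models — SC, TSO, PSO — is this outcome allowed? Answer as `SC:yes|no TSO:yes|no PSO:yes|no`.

outcome vector order: (T1.a,T2.a,T2.b)
SC (8): 001 011 100 101 111 200 201 211
TSO (9): 000 001 011 100 101 111 200 201 211
PSO (12): 000 001 010 011 100 101 110 111 200 201 210 211
target 110 ∈ {PSO}

SC:no TSO:no PSO:yes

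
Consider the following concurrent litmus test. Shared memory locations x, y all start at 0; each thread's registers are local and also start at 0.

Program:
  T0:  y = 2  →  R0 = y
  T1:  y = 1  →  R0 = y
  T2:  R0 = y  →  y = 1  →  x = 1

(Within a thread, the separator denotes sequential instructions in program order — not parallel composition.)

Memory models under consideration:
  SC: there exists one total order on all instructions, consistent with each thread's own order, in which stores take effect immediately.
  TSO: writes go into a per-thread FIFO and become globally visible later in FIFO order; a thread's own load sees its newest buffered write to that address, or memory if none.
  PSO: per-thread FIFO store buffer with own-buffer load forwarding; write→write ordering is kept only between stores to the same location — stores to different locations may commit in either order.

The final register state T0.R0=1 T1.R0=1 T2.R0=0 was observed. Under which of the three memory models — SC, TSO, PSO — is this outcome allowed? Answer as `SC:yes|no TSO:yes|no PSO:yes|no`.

SC:yes TSO:yes PSO:yes

outcome vector order: (T0.R0,T1.R0,T2.R0)
SC (12): <1 1 0>, <1 1 1>, <1 1 2>, <1 2 0>, <1 2 1>, <1 2 2>, <2 1 0>, <2 1 1>, <2 1 2>, <2 2 0>, <2 2 1>, <2 2 2>
TSO (12): <1 1 0>, <1 1 1>, <1 1 2>, <1 2 0>, <1 2 1>, <1 2 2>, <2 1 0>, <2 1 1>, <2 1 2>, <2 2 0>, <2 2 1>, <2 2 2>
PSO (12): <1 1 0>, <1 1 1>, <1 1 2>, <1 2 0>, <1 2 1>, <1 2 2>, <2 1 0>, <2 1 1>, <2 1 2>, <2 2 0>, <2 2 1>, <2 2 2>
target <1 1 0> ∈ {SC,TSO,PSO}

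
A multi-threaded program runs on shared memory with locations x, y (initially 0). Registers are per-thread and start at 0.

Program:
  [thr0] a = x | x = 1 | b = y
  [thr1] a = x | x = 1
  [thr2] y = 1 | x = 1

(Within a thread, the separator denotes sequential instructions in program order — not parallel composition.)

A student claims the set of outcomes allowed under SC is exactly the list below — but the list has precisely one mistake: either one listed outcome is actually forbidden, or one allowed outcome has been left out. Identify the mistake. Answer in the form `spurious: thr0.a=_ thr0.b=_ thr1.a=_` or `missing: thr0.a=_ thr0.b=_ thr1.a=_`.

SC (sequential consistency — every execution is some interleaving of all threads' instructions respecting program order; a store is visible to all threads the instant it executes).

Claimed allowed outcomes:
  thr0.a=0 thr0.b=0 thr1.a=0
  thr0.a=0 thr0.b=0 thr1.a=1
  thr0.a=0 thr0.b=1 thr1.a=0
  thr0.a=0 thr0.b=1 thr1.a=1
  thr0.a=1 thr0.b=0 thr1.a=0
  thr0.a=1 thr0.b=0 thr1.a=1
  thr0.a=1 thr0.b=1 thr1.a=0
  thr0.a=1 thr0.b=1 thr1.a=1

outcome vector order: (thr0.a,thr0.b,thr1.a)
SC: 7 outcomes — {<0 0 0>; <0 0 1>; <0 1 0>; <0 1 1>; <1 0 0>; <1 1 0>; <1 1 1>}
claimed∖SC = {<1 0 1>}

spurious: thr0.a=1 thr0.b=0 thr1.a=1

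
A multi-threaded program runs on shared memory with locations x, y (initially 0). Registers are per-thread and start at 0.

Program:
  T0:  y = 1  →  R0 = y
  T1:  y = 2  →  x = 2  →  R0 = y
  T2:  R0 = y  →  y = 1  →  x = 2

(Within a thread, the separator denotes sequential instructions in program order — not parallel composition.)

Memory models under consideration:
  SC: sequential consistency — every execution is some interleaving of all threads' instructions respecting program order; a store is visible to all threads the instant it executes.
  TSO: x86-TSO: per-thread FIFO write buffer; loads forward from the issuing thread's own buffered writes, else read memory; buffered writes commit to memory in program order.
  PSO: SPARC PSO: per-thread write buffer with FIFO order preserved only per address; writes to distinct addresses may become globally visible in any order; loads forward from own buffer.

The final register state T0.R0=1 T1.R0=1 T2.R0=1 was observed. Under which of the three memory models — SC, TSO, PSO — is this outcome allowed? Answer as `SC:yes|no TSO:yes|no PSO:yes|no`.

SC:yes TSO:yes PSO:yes

outcome vector order: (T0.R0,T1.R0,T2.R0)
under SC → 1/1/0; 1/1/1; 1/1/2; 1/2/0; 1/2/1; 1/2/2; 2/1/0; 2/1/1; 2/1/2; 2/2/0; 2/2/1; 2/2/2
under TSO → 1/1/0; 1/1/1; 1/1/2; 1/2/0; 1/2/1; 1/2/2; 2/1/0; 2/1/1; 2/1/2; 2/2/0; 2/2/1; 2/2/2
under PSO → 1/1/0; 1/1/1; 1/1/2; 1/2/0; 1/2/1; 1/2/2; 2/1/0; 2/1/1; 2/1/2; 2/2/0; 2/2/1; 2/2/2
target 1/1/1 ∈ {SC,TSO,PSO}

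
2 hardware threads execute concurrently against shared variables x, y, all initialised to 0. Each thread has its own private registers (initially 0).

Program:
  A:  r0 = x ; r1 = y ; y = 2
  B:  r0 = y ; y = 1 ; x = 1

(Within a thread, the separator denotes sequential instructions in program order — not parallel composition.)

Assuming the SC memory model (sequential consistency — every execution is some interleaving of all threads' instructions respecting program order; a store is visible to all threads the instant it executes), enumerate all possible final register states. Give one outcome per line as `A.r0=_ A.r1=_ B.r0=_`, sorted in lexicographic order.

outcome vector order: (A.r0,A.r1,B.r0)
|SC outcomes| = 4

A.r0=0 A.r1=0 B.r0=0
A.r0=0 A.r1=0 B.r0=2
A.r0=0 A.r1=1 B.r0=0
A.r0=1 A.r1=1 B.r0=0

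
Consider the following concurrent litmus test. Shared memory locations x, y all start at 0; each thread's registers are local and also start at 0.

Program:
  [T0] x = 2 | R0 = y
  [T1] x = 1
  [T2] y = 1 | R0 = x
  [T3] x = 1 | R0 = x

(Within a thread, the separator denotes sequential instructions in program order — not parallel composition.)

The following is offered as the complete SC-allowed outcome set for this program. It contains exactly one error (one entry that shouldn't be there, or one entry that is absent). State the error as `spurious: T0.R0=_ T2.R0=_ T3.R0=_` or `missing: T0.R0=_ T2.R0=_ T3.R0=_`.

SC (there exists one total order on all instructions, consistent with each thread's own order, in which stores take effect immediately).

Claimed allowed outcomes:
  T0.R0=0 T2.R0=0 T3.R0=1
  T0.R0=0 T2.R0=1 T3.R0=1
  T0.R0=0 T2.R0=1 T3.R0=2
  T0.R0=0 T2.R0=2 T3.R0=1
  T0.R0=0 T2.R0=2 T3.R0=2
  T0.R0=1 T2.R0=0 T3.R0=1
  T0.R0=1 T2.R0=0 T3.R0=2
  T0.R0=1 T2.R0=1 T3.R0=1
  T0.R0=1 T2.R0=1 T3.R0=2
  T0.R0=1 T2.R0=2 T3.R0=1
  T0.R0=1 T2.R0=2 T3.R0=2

outcome vector order: (T0.R0,T2.R0,T3.R0)
SC (10): 0/1/1; 0/1/2; 0/2/1; 0/2/2; 1/0/1; 1/0/2; 1/1/1; 1/1/2; 1/2/1; 1/2/2
claimed∖SC = {0/0/1}

spurious: T0.R0=0 T2.R0=0 T3.R0=1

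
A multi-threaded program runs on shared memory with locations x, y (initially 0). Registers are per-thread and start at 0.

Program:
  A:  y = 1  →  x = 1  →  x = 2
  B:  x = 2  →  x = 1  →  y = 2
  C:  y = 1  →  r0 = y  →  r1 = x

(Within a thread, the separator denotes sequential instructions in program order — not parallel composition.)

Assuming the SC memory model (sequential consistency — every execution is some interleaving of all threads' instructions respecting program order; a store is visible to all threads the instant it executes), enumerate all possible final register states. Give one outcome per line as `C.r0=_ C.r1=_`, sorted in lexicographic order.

C.r0=1 C.r1=0
C.r0=1 C.r1=1
C.r0=1 C.r1=2
C.r0=2 C.r1=1
C.r0=2 C.r1=2

outcome vector order: (C.r0,C.r1)
|SC outcomes| = 5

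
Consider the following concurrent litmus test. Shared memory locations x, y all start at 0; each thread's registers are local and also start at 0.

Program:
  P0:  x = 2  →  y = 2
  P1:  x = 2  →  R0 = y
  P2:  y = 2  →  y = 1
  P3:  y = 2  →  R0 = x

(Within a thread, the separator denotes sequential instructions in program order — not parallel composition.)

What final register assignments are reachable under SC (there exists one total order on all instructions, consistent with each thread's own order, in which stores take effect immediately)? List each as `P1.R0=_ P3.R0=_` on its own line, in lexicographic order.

outcome vector order: (P1.R0,P3.R0)
|SC outcomes| = 5

P1.R0=0 P3.R0=2
P1.R0=1 P3.R0=0
P1.R0=1 P3.R0=2
P1.R0=2 P3.R0=0
P1.R0=2 P3.R0=2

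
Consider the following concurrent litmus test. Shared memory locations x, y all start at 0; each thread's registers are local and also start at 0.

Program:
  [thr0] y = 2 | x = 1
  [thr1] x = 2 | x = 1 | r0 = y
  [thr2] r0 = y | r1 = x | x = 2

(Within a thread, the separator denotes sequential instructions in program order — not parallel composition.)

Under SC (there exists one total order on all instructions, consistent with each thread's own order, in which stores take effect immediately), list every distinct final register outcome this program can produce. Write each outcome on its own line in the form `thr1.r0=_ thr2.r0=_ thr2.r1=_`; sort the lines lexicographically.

thr1.r0=0 thr2.r0=0 thr2.r1=0
thr1.r0=0 thr2.r0=0 thr2.r1=1
thr1.r0=0 thr2.r0=0 thr2.r1=2
thr1.r0=0 thr2.r0=2 thr2.r1=1
thr1.r0=2 thr2.r0=0 thr2.r1=0
thr1.r0=2 thr2.r0=0 thr2.r1=1
thr1.r0=2 thr2.r0=0 thr2.r1=2
thr1.r0=2 thr2.r0=2 thr2.r1=0
thr1.r0=2 thr2.r0=2 thr2.r1=1
thr1.r0=2 thr2.r0=2 thr2.r1=2

outcome vector order: (thr1.r0,thr2.r0,thr2.r1)
|SC outcomes| = 10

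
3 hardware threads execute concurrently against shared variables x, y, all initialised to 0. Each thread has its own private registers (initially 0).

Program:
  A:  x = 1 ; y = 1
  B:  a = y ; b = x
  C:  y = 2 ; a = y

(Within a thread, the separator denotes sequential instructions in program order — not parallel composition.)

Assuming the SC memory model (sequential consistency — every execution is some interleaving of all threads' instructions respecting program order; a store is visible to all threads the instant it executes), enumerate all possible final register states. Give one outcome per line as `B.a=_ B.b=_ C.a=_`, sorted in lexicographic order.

B.a=0 B.b=0 C.a=1
B.a=0 B.b=0 C.a=2
B.a=0 B.b=1 C.a=1
B.a=0 B.b=1 C.a=2
B.a=1 B.b=1 C.a=1
B.a=1 B.b=1 C.a=2
B.a=2 B.b=0 C.a=1
B.a=2 B.b=0 C.a=2
B.a=2 B.b=1 C.a=1
B.a=2 B.b=1 C.a=2

outcome vector order: (B.a,B.b,C.a)
|SC outcomes| = 10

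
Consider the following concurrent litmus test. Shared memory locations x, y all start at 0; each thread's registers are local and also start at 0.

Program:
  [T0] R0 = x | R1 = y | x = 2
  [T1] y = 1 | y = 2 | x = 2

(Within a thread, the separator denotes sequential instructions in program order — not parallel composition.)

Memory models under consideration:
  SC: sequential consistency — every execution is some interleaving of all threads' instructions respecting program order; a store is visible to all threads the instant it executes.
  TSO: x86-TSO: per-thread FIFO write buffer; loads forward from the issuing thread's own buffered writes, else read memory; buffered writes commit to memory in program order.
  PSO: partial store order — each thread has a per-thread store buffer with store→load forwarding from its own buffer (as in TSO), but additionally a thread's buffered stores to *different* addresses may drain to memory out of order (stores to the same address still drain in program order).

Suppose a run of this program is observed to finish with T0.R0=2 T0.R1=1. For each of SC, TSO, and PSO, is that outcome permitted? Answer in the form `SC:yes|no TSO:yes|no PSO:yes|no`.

outcome vector order: (T0.R0,T0.R1)
under SC → (0,0); (0,1); (0,2); (2,2)
under TSO → (0,0); (0,1); (0,2); (2,2)
under PSO → (0,0); (0,1); (0,2); (2,0); (2,1); (2,2)
target (2,1) ∈ {PSO}

SC:no TSO:no PSO:yes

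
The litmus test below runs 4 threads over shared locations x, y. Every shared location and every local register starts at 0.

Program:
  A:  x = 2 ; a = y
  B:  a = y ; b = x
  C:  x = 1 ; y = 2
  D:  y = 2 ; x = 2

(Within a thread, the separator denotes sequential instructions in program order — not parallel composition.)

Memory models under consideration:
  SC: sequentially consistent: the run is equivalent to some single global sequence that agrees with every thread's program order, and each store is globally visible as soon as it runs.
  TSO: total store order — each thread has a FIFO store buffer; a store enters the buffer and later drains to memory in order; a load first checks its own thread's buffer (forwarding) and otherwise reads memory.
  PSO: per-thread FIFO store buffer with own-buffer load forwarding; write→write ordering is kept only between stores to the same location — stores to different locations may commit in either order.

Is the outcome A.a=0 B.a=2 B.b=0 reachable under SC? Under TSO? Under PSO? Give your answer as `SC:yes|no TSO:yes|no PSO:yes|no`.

SC:no TSO:yes PSO:yes

outcome vector order: (A.a,B.a,B.b)
SC (11): 0/0/0, 0/0/1, 0/0/2, 0/2/1, 0/2/2, 2/0/0, 2/0/1, 2/0/2, 2/2/0, 2/2/1, 2/2/2
TSO (12): 0/0/0, 0/0/1, 0/0/2, 0/2/0, 0/2/1, 0/2/2, 2/0/0, 2/0/1, 2/0/2, 2/2/0, 2/2/1, 2/2/2
PSO (12): 0/0/0, 0/0/1, 0/0/2, 0/2/0, 0/2/1, 0/2/2, 2/0/0, 2/0/1, 2/0/2, 2/2/0, 2/2/1, 2/2/2
target 0/2/0 ∈ {TSO,PSO}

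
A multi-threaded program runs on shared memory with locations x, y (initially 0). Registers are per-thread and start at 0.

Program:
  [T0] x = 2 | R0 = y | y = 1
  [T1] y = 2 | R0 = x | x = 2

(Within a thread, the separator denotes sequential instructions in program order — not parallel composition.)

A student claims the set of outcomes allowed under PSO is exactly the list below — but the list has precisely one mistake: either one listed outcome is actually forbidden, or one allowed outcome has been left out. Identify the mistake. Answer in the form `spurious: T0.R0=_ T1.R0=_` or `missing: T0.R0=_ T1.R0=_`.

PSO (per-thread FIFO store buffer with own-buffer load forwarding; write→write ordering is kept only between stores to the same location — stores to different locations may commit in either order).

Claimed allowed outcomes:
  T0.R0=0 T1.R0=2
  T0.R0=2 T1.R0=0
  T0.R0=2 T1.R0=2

outcome vector order: (T0.R0,T1.R0)
PSO (4): 00 02 20 22
PSO∖claimed = {00}

missing: T0.R0=0 T1.R0=0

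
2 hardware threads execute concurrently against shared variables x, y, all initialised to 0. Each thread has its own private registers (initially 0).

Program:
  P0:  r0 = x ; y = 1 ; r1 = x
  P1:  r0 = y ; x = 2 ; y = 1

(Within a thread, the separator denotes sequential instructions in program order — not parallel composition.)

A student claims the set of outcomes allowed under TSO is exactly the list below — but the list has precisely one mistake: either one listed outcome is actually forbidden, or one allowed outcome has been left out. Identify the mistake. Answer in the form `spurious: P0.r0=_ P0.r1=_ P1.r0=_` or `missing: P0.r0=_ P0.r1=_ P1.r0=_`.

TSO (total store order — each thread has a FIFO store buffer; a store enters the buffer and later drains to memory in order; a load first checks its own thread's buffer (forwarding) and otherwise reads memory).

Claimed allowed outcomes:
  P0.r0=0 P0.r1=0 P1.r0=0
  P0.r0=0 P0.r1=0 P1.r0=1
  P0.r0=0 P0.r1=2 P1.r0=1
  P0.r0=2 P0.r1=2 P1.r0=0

missing: P0.r0=0 P0.r1=2 P1.r0=0

outcome vector order: (P0.r0,P0.r1,P1.r0)
TSO: 5 outcomes — {(0,0,0), (0,0,1), (0,2,0), (0,2,1), (2,2,0)}
TSO∖claimed = {(0,2,0)}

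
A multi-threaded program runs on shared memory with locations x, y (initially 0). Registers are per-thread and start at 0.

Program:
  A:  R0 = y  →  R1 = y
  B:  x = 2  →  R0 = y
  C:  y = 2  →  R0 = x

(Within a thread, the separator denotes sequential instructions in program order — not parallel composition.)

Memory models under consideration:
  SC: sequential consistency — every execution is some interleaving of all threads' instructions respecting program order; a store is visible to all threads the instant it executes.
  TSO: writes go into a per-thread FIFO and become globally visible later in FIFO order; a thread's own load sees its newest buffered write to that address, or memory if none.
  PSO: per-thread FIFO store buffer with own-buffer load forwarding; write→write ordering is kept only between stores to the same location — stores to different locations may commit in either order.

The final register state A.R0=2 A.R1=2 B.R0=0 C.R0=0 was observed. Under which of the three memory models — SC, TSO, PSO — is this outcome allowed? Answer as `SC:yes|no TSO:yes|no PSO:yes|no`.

outcome vector order: (A.R0,A.R1,B.R0,C.R0)
[SC] allowed = {<0 0 0 2>; <0 0 2 0>; <0 0 2 2>; <0 2 0 2>; <0 2 2 0>; <0 2 2 2>; <2 2 0 2>; <2 2 2 0>; <2 2 2 2>}
[TSO] allowed = {<0 0 0 0>; <0 0 0 2>; <0 0 2 0>; <0 0 2 2>; <0 2 0 0>; <0 2 0 2>; <0 2 2 0>; <0 2 2 2>; <2 2 0 0>; <2 2 0 2>; <2 2 2 0>; <2 2 2 2>}
[PSO] allowed = {<0 0 0 0>; <0 0 0 2>; <0 0 2 0>; <0 0 2 2>; <0 2 0 0>; <0 2 0 2>; <0 2 2 0>; <0 2 2 2>; <2 2 0 0>; <2 2 0 2>; <2 2 2 0>; <2 2 2 2>}
target <2 2 0 0> ∈ {TSO,PSO}

SC:no TSO:yes PSO:yes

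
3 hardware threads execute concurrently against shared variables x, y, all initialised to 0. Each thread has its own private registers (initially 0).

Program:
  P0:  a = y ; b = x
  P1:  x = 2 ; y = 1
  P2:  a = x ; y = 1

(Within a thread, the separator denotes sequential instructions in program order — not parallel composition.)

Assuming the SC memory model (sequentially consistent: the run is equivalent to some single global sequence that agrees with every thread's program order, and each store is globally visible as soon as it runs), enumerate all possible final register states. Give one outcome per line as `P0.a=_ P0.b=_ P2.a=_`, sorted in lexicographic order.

P0.a=0 P0.b=0 P2.a=0
P0.a=0 P0.b=0 P2.a=2
P0.a=0 P0.b=2 P2.a=0
P0.a=0 P0.b=2 P2.a=2
P0.a=1 P0.b=0 P2.a=0
P0.a=1 P0.b=2 P2.a=0
P0.a=1 P0.b=2 P2.a=2

outcome vector order: (P0.a,P0.b,P2.a)
|SC outcomes| = 7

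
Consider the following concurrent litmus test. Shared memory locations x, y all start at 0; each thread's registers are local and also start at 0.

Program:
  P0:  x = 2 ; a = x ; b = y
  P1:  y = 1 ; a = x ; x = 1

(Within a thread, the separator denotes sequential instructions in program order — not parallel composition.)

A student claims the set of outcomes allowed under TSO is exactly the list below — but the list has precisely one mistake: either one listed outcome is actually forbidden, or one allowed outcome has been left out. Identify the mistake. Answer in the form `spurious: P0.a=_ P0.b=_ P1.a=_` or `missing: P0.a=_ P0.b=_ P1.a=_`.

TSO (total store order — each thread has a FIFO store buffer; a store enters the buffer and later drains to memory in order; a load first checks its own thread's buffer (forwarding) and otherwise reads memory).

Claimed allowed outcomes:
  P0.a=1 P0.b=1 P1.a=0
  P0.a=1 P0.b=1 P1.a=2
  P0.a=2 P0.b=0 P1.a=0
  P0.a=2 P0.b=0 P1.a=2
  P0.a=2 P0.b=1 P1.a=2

missing: P0.a=2 P0.b=1 P1.a=0

outcome vector order: (P0.a,P0.b,P1.a)
[TSO] allowed = {110; 112; 200; 202; 210; 212}
TSO∖claimed = {210}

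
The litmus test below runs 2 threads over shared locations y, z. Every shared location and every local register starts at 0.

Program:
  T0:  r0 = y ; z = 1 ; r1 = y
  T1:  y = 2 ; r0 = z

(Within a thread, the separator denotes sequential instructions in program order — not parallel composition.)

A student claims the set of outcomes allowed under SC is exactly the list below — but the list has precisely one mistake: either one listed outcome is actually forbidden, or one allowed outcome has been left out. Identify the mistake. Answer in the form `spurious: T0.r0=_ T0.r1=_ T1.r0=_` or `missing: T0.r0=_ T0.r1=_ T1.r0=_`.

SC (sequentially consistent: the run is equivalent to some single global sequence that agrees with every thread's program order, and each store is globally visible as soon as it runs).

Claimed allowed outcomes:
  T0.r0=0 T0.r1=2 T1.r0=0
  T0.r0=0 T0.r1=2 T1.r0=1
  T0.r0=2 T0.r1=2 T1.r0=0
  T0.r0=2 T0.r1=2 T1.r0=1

outcome vector order: (T0.r0,T0.r1,T1.r0)
[SC] allowed = {(0,0,1); (0,2,0); (0,2,1); (2,2,0); (2,2,1)}
SC∖claimed = {(0,0,1)}

missing: T0.r0=0 T0.r1=0 T1.r0=1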